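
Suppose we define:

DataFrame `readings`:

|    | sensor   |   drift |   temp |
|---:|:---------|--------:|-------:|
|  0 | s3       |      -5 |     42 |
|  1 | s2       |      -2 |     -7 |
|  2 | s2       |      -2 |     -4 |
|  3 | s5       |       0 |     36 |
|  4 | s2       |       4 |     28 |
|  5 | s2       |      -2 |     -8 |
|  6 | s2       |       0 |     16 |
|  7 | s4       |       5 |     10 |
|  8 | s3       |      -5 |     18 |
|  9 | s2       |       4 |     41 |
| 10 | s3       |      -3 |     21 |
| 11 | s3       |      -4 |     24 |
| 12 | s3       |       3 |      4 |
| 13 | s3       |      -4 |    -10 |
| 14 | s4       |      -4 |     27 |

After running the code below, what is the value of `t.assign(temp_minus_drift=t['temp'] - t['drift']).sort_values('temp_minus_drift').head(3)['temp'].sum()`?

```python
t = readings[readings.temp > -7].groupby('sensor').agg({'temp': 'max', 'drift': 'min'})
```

104

filter rows where temp > -7:
   sensor  drift  temp
0      s3     -5    42
2      s2     -2    -4
3      s5      0    36
4      s2      4    28
6      s2      0    16
7      s4      5    10
8      s3     -5    18
9      s2      4    41
10     s3     -3    21
11     s3     -4    24
12     s3      3     4
14     s4     -4    27
group by sensor: max(temp), min(drift):
        temp  drift
sensor             
s2        41     -2
s3        42     -5
s4        27     -4
s5        36      0
add column temp_minus_drift = t['temp'] - t['drift']:
        temp  drift  temp_minus_drift
sensor                               
s2        41     -2                43
s3        42     -5                47
s4        27     -4                31
s5        36      0                36
sort by temp_minus_drift:
        temp  drift  temp_minus_drift
sensor                               
s4        27     -4                31
s5        36      0                36
s2        41     -2                43
s3        42     -5                47
take first 3 rows:
        temp  drift  temp_minus_drift
sensor                               
s4        27     -4                31
s5        36      0                36
s2        41     -2                43
So sum() = 104.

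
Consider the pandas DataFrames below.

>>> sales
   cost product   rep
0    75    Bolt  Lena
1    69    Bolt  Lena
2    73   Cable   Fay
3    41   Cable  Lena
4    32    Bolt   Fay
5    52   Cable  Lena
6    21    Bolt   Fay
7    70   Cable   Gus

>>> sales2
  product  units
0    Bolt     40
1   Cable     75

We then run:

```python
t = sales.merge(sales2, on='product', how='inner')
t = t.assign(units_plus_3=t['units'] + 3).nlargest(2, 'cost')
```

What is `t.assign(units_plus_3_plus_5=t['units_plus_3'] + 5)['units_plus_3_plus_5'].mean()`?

merge on 'product' (how='inner') → 8 rows:
   cost product   rep  units
0    75    Bolt  Lena     40
1    69    Bolt  Lena     40
2    73   Cable   Fay     75
3    41   Cable  Lena     75
4    32    Bolt   Fay     40
5    52   Cable  Lena     75
6    21    Bolt   Fay     40
7    70   Cable   Gus     75
add column units_plus_3 = t['units'] + 3:
   cost product   rep  units  units_plus_3
0    75    Bolt  Lena     40            43
1    69    Bolt  Lena     40            43
2    73   Cable   Fay     75            78
3    41   Cable  Lena     75            78
4    32    Bolt   Fay     40            43
5    52   Cable  Lena     75            78
6    21    Bolt   Fay     40            43
7    70   Cable   Gus     75            78
take 2 rows with largest cost:
   cost product   rep  units  units_plus_3
0    75    Bolt  Lena     40            43
2    73   Cable   Fay     75            78
add column units_plus_3_plus_5 = t['units_plus_3'] + 5:
   cost product   rep  units  units_plus_3  units_plus_3_plus_5
0    75    Bolt  Lena     40            43                   48
2    73   Cable   Fay     75            78                   83

65.5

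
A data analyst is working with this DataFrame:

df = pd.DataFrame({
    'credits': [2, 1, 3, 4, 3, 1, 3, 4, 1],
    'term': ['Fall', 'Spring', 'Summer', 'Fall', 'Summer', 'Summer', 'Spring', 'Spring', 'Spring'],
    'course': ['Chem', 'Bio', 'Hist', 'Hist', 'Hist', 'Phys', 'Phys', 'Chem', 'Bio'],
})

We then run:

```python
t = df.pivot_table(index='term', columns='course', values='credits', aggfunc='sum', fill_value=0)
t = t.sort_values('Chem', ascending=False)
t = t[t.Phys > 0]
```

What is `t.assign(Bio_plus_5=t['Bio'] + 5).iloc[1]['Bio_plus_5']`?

pivot: rows=term, cols=course, sum(credits):
course  Bio  Chem  Hist  Phys
term                         
Fall      0     2     4     0
Spring    2     4     0     3
Summer    0     0     6     1
sort by Chem descending:
course  Bio  Chem  Hist  Phys
term                         
Spring    2     4     0     3
Fall      0     2     4     0
Summer    0     0     6     1
filter rows where Phys > 0:
course  Bio  Chem  Hist  Phys
term                         
Spring    2     4     0     3
Summer    0     0     6     1
add column Bio_plus_5 = t['Bio'] + 5:
course  Bio  Chem  Hist  Phys  Bio_plus_5
term                                     
Spring    2     4     0     3           7
Summer    0     0     6     1           5
Finally, value at position 1, column 'Bio_plus_5' = 5.

5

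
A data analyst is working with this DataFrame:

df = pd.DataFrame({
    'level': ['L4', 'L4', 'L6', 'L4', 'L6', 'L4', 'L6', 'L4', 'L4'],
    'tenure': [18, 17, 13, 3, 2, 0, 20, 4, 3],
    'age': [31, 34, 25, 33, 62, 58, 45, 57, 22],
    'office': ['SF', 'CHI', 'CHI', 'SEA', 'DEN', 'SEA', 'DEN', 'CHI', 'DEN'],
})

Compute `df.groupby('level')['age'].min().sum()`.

47

group by level, min of age:
level
L4    22
L6    25
Name: age, dtype: int64
Finally, sum of the resulting series = 47.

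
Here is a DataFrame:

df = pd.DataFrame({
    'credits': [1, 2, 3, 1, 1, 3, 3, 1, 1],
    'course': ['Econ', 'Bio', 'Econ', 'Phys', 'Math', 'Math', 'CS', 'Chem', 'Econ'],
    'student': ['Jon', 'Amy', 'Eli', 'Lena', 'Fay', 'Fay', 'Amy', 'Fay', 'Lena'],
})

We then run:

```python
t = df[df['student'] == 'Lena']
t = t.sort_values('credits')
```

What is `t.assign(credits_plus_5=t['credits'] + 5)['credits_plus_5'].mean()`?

filter rows where student == 'Lena':
   credits course student
3        1   Phys    Lena
8        1   Econ    Lena
sort by credits:
   credits course student
3        1   Phys    Lena
8        1   Econ    Lena
add column credits_plus_5 = t['credits'] + 5:
   credits course student  credits_plus_5
3        1   Phys    Lena               6
8        1   Econ    Lena               6
Reading off the mean of column 'credits_plus_5', we get 6.0.

6.0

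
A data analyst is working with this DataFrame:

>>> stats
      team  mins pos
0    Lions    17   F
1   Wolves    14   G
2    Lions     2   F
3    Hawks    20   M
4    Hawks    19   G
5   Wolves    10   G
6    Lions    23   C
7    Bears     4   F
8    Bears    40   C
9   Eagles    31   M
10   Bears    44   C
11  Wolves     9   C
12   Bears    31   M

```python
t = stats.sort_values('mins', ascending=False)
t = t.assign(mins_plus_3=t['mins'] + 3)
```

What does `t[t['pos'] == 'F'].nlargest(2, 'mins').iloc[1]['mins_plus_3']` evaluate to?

sort by mins descending:
      team  mins pos
10   Bears    44   C
8    Bears    40   C
9   Eagles    31   M
12   Bears    31   M
6    Lions    23   C
3    Hawks    20   M
4    Hawks    19   G
0    Lions    17   F
1   Wolves    14   G
5   Wolves    10   G
11  Wolves     9   C
7    Bears     4   F
2    Lions     2   F
add column mins_plus_3 = t['mins'] + 3:
      team  mins pos  mins_plus_3
10   Bears    44   C           47
8    Bears    40   C           43
9   Eagles    31   M           34
12   Bears    31   M           34
6    Lions    23   C           26
3    Hawks    20   M           23
4    Hawks    19   G           22
0    Lions    17   F           20
1   Wolves    14   G           17
5   Wolves    10   G           13
11  Wolves     9   C           12
7    Bears     4   F            7
2    Lions     2   F            5
filter rows where pos == 'F':
    team  mins pos  mins_plus_3
0  Lions    17   F           20
7  Bears     4   F            7
2  Lions     2   F            5
take 2 rows with largest mins:
    team  mins pos  mins_plus_3
0  Lions    17   F           20
7  Bears     4   F            7
Then the value at position 1, column 'mins_plus_3': 7

7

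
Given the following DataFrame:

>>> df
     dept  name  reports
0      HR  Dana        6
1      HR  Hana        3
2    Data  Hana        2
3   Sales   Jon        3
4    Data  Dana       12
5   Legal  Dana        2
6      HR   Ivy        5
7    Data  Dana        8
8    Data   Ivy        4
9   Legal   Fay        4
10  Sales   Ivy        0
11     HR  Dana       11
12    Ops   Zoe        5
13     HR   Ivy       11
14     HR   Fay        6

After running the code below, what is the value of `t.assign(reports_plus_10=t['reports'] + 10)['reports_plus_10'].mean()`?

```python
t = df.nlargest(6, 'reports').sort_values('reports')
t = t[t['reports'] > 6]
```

take 6 rows with largest reports:
    dept  name  reports
4   Data  Dana       12
11    HR  Dana       11
13    HR   Ivy       11
7   Data  Dana        8
0     HR  Dana        6
14    HR   Fay        6
sort by reports:
    dept  name  reports
0     HR  Dana        6
14    HR   Fay        6
7   Data  Dana        8
11    HR  Dana       11
13    HR   Ivy       11
4   Data  Dana       12
filter rows where reports > 6:
    dept  name  reports
7   Data  Dana        8
11    HR  Dana       11
13    HR   Ivy       11
4   Data  Dana       12
add column reports_plus_10 = t['reports'] + 10:
    dept  name  reports  reports_plus_10
7   Data  Dana        8               18
11    HR  Dana       11               21
13    HR   Ivy       11               21
4   Data  Dana       12               22

20.5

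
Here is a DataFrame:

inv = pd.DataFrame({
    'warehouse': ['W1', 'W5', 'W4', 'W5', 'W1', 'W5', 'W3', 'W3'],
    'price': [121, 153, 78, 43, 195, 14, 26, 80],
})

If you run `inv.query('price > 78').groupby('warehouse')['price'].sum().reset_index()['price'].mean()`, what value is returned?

183.0

filter rows where price > 78:
  warehouse  price
0        W1    121
1        W5    153
4        W1    195
7        W3     80
group by warehouse, sum of price:
warehouse
W1    316
W3     80
W5    153
Name: price, dtype: int64
reset_index():
  warehouse  price
0        W1    316
1        W3     80
2        W5    153
mean of column 'price' → 183.0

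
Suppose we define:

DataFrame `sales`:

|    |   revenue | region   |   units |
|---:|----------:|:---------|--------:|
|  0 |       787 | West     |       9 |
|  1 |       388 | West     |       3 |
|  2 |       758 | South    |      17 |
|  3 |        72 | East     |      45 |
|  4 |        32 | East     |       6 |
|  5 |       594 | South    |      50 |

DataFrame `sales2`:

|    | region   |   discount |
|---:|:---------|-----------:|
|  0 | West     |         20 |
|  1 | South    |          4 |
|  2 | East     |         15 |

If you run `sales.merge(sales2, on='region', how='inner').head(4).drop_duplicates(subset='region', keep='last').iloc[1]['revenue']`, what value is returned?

758

merge on 'region' (how='inner') → 6 rows:
   revenue region  units  discount
0      787   West      9        20
1      388   West      3        20
2      758  South     17         4
3       72   East     45        15
4       32   East      6        15
5      594  South     50         4
take first 4 rows:
   revenue region  units  discount
0      787   West      9        20
1      388   West      3        20
2      758  South     17         4
3       72   East     45        15
drop duplicate region (keep=last):
   revenue region  units  discount
1      388   West      3        20
2      758  South     17         4
3       72   East     45        15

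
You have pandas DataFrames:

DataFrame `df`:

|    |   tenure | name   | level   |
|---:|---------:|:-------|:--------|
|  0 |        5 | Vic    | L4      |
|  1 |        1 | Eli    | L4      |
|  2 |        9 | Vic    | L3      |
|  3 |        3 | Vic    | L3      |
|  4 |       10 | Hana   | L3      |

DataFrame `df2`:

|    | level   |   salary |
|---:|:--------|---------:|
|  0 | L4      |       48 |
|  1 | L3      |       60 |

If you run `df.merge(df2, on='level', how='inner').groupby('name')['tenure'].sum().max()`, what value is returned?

17

merge on 'level' (how='inner') → 5 rows:
   tenure  name level  salary
0       5   Vic    L4      48
1       1   Eli    L4      48
2       9   Vic    L3      60
3       3   Vic    L3      60
4      10  Hana    L3      60
group by name, sum of tenure:
name
Eli      1
Hana    10
Vic     17
Name: tenure, dtype: int64
Reading off the max of the resulting series, we get 17.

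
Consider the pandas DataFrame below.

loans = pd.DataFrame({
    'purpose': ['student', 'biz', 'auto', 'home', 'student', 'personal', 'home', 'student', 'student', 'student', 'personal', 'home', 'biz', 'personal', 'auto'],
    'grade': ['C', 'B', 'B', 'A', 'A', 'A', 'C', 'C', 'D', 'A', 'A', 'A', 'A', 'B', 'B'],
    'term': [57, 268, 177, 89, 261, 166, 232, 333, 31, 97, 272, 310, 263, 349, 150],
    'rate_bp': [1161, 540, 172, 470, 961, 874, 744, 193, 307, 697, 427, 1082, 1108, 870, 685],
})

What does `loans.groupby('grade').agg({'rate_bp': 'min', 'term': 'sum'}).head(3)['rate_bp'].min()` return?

group by grade: min(rate_bp), sum(term):
       rate_bp  term
grade               
A          427  1458
B          172   944
C          193   622
D          307    31
take first 3 rows:
       rate_bp  term
grade               
A          427  1458
B          172   944
C          193   622
So min() = 172.

172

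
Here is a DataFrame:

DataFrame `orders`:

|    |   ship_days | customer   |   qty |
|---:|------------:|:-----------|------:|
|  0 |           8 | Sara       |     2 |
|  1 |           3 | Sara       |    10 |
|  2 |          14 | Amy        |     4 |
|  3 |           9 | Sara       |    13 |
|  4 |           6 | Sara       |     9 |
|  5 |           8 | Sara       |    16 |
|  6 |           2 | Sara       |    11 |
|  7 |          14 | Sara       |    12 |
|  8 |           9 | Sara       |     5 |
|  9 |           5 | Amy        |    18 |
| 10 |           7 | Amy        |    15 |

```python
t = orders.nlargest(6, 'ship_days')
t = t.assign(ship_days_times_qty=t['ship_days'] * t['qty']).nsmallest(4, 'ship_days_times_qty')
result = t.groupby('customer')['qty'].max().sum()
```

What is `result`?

take 6 rows with largest ship_days:
   ship_days customer  qty
2         14      Amy    4
7         14     Sara   12
3          9     Sara   13
8          9     Sara    5
0          8     Sara    2
5          8     Sara   16
add column ship_days_times_qty = t['ship_days'] * t['qty']:
   ship_days customer  qty  ship_days_times_qty
2         14      Amy    4                   56
7         14     Sara   12                  168
3          9     Sara   13                  117
8          9     Sara    5                   45
0          8     Sara    2                   16
5          8     Sara   16                  128
take 4 rows with smallest ship_days_times_qty:
   ship_days customer  qty  ship_days_times_qty
0          8     Sara    2                   16
8          9     Sara    5                   45
2         14      Amy    4                   56
3          9     Sara   13                  117
group by customer, max of qty:
customer
Amy      4
Sara    13
Name: qty, dtype: int64
Reading off the sum of the resulting series, we get 17.

17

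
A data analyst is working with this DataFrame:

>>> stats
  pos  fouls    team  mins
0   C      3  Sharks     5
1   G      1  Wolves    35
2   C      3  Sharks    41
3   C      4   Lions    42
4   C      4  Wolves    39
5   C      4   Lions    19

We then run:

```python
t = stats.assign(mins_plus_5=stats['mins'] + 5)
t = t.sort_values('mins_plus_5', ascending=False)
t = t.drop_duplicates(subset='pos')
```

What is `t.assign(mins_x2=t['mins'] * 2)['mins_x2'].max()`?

84

add column mins_plus_5 = stats['mins'] + 5:
  pos  fouls    team  mins  mins_plus_5
0   C      3  Sharks     5           10
1   G      1  Wolves    35           40
2   C      3  Sharks    41           46
3   C      4   Lions    42           47
4   C      4  Wolves    39           44
5   C      4   Lions    19           24
sort by mins_plus_5 descending:
  pos  fouls    team  mins  mins_plus_5
3   C      4   Lions    42           47
2   C      3  Sharks    41           46
4   C      4  Wolves    39           44
1   G      1  Wolves    35           40
5   C      4   Lions    19           24
0   C      3  Sharks     5           10
drop duplicate pos (keep=first):
  pos  fouls    team  mins  mins_plus_5
3   C      4   Lions    42           47
1   G      1  Wolves    35           40
add column mins_x2 = t['mins'] * 2:
  pos  fouls    team  mins  mins_plus_5  mins_x2
3   C      4   Lions    42           47       84
1   G      1  Wolves    35           40       70
Finally, max of column 'mins_x2' = 84.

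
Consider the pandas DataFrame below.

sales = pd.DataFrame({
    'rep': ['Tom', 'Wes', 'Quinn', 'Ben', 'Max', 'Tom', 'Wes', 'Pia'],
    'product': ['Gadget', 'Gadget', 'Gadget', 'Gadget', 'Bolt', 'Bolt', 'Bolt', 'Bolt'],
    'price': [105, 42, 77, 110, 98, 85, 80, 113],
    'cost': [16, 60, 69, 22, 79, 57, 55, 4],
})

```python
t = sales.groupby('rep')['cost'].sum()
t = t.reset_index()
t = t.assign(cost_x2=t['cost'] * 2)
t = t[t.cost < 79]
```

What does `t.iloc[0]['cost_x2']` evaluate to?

group by rep, sum of cost:
rep
Ben       22
Max       79
Pia        4
Quinn     69
Tom       73
Wes      115
Name: cost, dtype: int64
reset_index():
     rep  cost
0    Ben    22
1    Max    79
2    Pia     4
3  Quinn    69
4    Tom    73
5    Wes   115
add column cost_x2 = t['cost'] * 2:
     rep  cost  cost_x2
0    Ben    22       44
1    Max    79      158
2    Pia     4        8
3  Quinn    69      138
4    Tom    73      146
5    Wes   115      230
filter rows where cost < 79:
     rep  cost  cost_x2
0    Ben    22       44
2    Pia     4        8
3  Quinn    69      138
4    Tom    73      146
Then the value at position 0, column 'cost_x2': 44

44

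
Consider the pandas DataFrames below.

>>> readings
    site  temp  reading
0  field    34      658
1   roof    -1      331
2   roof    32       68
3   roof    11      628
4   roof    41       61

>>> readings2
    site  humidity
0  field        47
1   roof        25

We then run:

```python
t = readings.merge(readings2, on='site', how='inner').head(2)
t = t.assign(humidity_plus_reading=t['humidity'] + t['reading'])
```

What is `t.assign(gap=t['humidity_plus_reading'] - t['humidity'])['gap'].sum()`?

989

merge on 'site' (how='inner') → 5 rows:
    site  temp  reading  humidity
0  field    34      658        47
1   roof    -1      331        25
2   roof    32       68        25
3   roof    11      628        25
4   roof    41       61        25
take first 2 rows:
    site  temp  reading  humidity
0  field    34      658        47
1   roof    -1      331        25
add column humidity_plus_reading = t['humidity'] + t['reading']:
    site  temp  reading  humidity  humidity_plus_reading
0  field    34      658        47                    705
1   roof    -1      331        25                    356
add column gap = t['humidity_plus_reading'] - t['humidity']:
    site  temp  reading  humidity  humidity_plus_reading  gap
0  field    34      658        47                    705  658
1   roof    -1      331        25                    356  331
The sum of column 'gap' is 989.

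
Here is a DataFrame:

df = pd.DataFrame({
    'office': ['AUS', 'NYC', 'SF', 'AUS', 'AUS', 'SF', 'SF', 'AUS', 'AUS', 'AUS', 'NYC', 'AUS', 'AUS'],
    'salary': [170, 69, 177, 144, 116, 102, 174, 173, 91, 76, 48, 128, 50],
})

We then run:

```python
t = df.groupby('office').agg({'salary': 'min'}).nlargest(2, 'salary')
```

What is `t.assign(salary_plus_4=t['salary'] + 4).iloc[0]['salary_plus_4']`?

106

group by office, min of salary:
        salary
office        
AUS         50
NYC         48
SF         102
take 2 rows with largest salary:
        salary
office        
SF         102
AUS         50
add column salary_plus_4 = t['salary'] + 4:
        salary  salary_plus_4
office                       
SF         102            106
AUS         50             54
Hence 106.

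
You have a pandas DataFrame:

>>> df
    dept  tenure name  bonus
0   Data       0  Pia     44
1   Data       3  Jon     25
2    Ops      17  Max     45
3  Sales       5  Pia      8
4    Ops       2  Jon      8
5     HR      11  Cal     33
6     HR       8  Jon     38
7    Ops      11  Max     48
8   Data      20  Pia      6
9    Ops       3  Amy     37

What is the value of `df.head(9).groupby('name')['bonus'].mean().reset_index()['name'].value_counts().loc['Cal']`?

take first 9 rows:
    dept  tenure name  bonus
0   Data       0  Pia     44
1   Data       3  Jon     25
2    Ops      17  Max     45
3  Sales       5  Pia      8
4    Ops       2  Jon      8
5     HR      11  Cal     33
6     HR       8  Jon     38
7    Ops      11  Max     48
8   Data      20  Pia      6
group by name, mean of bonus:
name
Cal    33.000000
Jon    23.666667
Max    46.500000
Pia    19.333333
Name: bonus, dtype: float64
reset_index():
  name      bonus
0  Cal  33.000000
1  Jon  23.666667
2  Max  46.500000
3  Pia  19.333333
value_counts of name:
name
Cal    1
Jon    1
Max    1
Pia    1
Name: count, dtype: int64
Reading off the value at index 'Cal', we get 1.

1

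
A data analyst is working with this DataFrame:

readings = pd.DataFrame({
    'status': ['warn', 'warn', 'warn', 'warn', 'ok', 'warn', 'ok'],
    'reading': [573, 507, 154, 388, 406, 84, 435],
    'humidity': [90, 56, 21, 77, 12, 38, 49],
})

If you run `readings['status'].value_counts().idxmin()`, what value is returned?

ok

value_counts of status:
status
warn    5
ok      2
Name: count, dtype: int64
Finally, label with the smallest value = ok.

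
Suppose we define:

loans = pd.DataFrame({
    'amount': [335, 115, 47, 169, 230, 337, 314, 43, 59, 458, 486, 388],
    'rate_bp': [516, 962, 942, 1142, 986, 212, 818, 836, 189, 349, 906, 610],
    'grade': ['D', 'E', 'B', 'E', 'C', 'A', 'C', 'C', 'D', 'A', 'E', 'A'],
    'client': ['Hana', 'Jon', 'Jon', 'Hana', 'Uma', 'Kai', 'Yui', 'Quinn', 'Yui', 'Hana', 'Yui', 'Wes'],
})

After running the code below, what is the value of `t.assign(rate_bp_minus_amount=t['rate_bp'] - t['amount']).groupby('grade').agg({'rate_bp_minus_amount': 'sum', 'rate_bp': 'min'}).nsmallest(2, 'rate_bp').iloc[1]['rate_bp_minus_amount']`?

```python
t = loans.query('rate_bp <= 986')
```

-12

filter rows where rate_bp <= 986:
    amount  rate_bp grade client
0      335      516     D   Hana
1      115      962     E    Jon
2       47      942     B    Jon
4      230      986     C    Uma
5      337      212     A    Kai
6      314      818     C    Yui
7       43      836     C  Quinn
8       59      189     D    Yui
9      458      349     A   Hana
10     486      906     E    Yui
11     388      610     A    Wes
add column rate_bp_minus_amount = t['rate_bp'] - t['amount']:
    amount  rate_bp grade client  rate_bp_minus_amount
0      335      516     D   Hana                   181
1      115      962     E    Jon                   847
2       47      942     B    Jon                   895
4      230      986     C    Uma                   756
5      337      212     A    Kai                  -125
6      314      818     C    Yui                   504
7       43      836     C  Quinn                   793
8       59      189     D    Yui                   130
9      458      349     A   Hana                  -109
10     486      906     E    Yui                   420
11     388      610     A    Wes                   222
group by grade: sum(rate_bp_minus_amount), min(rate_bp):
       rate_bp_minus_amount  rate_bp
grade                               
A                       -12      212
B                       895      942
C                      2053      818
D                       311      189
E                      1267      906
take 2 rows with smallest rate_bp:
       rate_bp_minus_amount  rate_bp
grade                               
D                       311      189
A                       -12      212
The value at position 1, column 'rate_bp_minus_amount' is -12.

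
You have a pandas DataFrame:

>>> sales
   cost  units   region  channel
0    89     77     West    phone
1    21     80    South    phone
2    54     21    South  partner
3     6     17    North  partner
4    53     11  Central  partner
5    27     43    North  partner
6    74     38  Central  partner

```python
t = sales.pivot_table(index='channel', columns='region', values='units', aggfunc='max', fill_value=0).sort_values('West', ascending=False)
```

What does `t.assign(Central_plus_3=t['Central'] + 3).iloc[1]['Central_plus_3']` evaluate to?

pivot: rows=channel, cols=region, max(units):
region   Central  North  South  West
channel                             
partner       38     43     21     0
phone          0      0     80    77
sort by West descending:
region   Central  North  South  West
channel                             
phone          0      0     80    77
partner       38     43     21     0
add column Central_plus_3 = t['Central'] + 3:
region   Central  North  South  West  Central_plus_3
channel                                             
phone          0      0     80    77               3
partner       38     43     21     0              41
The value at position 1, column 'Central_plus_3' is 41.

41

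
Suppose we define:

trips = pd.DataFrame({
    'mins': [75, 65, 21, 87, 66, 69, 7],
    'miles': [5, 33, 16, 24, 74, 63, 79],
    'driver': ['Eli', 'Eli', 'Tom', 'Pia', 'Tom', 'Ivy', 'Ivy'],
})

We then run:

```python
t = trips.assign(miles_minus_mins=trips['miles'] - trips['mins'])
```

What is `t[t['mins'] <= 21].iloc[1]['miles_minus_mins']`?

add column miles_minus_mins = trips['miles'] - trips['mins']:
   mins  miles driver  miles_minus_mins
0    75      5    Eli               -70
1    65     33    Eli               -32
2    21     16    Tom                -5
3    87     24    Pia               -63
4    66     74    Tom                 8
5    69     63    Ivy                -6
6     7     79    Ivy                72
filter rows where mins <= 21:
   mins  miles driver  miles_minus_mins
2    21     16    Tom                -5
6     7     79    Ivy                72
value at position 1, column 'miles_minus_mins' → 72

72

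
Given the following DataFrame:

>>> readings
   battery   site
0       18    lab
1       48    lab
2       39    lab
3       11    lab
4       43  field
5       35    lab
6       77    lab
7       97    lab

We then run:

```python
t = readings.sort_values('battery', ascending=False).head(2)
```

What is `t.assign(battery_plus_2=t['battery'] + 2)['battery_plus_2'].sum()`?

178

sort by battery descending:
   battery   site
7       97    lab
6       77    lab
1       48    lab
4       43  field
2       39    lab
5       35    lab
0       18    lab
3       11    lab
take first 2 rows:
   battery site
7       97  lab
6       77  lab
add column battery_plus_2 = t['battery'] + 2:
   battery site  battery_plus_2
7       97  lab              99
6       77  lab              79
Hence 178.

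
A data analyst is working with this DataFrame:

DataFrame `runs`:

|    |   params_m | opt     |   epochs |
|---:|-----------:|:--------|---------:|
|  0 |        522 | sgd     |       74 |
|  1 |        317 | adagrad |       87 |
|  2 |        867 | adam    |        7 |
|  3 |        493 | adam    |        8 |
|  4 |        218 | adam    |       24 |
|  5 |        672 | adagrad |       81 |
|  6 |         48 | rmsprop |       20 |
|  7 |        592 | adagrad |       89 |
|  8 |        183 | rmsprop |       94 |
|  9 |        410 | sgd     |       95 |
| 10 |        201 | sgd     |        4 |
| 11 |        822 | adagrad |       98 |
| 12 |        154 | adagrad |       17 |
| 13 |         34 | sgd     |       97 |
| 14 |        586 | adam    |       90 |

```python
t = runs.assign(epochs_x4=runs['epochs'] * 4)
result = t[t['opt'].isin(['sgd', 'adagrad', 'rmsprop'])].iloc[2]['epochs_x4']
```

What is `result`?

324

add column epochs_x4 = runs['epochs'] * 4:
    params_m      opt  epochs  epochs_x4
0        522      sgd      74        296
1        317  adagrad      87        348
2        867     adam       7         28
3        493     adam       8         32
4        218     adam      24         96
5        672  adagrad      81        324
6         48  rmsprop      20         80
7        592  adagrad      89        356
8        183  rmsprop      94        376
9        410      sgd      95        380
10       201      sgd       4         16
11       822  adagrad      98        392
12       154  adagrad      17         68
13        34      sgd      97        388
14       586     adam      90        360
filter rows where opt in ['sgd', 'adagrad', 'rmsprop']:
    params_m      opt  epochs  epochs_x4
0        522      sgd      74        296
1        317  adagrad      87        348
5        672  adagrad      81        324
6         48  rmsprop      20         80
7        592  adagrad      89        356
8        183  rmsprop      94        376
9        410      sgd      95        380
10       201      sgd       4         16
11       822  adagrad      98        392
12       154  adagrad      17         68
13        34      sgd      97        388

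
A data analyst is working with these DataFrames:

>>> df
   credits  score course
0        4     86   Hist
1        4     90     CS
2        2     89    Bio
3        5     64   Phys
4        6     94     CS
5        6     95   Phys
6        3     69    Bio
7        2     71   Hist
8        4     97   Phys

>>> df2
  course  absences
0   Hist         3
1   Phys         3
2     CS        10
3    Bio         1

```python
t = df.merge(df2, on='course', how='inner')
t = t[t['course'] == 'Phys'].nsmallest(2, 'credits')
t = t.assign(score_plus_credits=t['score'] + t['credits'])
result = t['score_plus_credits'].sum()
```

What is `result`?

170

merge on 'course' (how='inner') → 9 rows:
   credits  score course  absences
0        4     86   Hist         3
1        4     90     CS        10
2        2     89    Bio         1
3        5     64   Phys         3
4        6     94     CS        10
5        6     95   Phys         3
6        3     69    Bio         1
7        2     71   Hist         3
8        4     97   Phys         3
filter rows where course == 'Phys':
   credits  score course  absences
3        5     64   Phys         3
5        6     95   Phys         3
8        4     97   Phys         3
take 2 rows with smallest credits:
   credits  score course  absences
8        4     97   Phys         3
3        5     64   Phys         3
add column score_plus_credits = t['score'] + t['credits']:
   credits  score course  absences  score_plus_credits
8        4     97   Phys         3                 101
3        5     64   Phys         3                  69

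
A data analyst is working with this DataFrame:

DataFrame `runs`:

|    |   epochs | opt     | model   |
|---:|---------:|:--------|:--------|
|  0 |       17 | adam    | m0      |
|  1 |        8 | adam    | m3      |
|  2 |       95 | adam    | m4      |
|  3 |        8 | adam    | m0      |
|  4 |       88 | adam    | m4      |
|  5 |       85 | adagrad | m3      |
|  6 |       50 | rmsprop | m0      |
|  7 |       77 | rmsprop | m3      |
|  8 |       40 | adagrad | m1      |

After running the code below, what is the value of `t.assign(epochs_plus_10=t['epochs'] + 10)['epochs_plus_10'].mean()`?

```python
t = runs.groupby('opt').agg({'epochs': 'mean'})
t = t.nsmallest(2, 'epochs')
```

62.85

group by opt, mean of epochs:
         epochs
opt            
adagrad    62.5
adam       43.2
rmsprop    63.5
take 2 rows with smallest epochs:
         epochs
opt            
adam       43.2
adagrad    62.5
add column epochs_plus_10 = t['epochs'] + 10:
         epochs  epochs_plus_10
opt                            
adam       43.2            53.2
adagrad    62.5            72.5
Then the mean of column 'epochs_plus_10': 62.85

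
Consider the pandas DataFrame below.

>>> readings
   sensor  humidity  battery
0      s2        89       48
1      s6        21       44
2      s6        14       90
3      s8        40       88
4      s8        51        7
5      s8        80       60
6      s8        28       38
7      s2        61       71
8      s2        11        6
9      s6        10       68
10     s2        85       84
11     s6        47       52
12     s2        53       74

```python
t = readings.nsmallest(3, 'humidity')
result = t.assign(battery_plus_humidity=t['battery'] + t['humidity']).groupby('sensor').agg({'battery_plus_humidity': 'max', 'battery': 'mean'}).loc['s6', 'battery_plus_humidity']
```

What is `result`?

104

take 3 rows with smallest humidity:
  sensor  humidity  battery
9     s6        10       68
8     s2        11        6
2     s6        14       90
add column battery_plus_humidity = t['battery'] + t['humidity']:
  sensor  humidity  battery  battery_plus_humidity
9     s6        10       68                     78
8     s2        11        6                     17
2     s6        14       90                    104
group by sensor: max(battery_plus_humidity), mean(battery):
        battery_plus_humidity  battery
sensor                                
s2                         17      6.0
s6                        104     79.0
So loc['s6', 'battery_plus_humidity'] = 104.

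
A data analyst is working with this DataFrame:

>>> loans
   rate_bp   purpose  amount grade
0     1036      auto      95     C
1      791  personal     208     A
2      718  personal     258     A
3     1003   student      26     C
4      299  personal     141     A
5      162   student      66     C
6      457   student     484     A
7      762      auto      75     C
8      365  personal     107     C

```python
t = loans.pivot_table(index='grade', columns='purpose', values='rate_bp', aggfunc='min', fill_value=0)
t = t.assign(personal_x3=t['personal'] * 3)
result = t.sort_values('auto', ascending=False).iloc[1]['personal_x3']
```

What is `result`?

pivot: rows=grade, cols=purpose, min(rate_bp):
purpose  auto  personal  student
grade                           
A           0       299      457
C         762       365      162
add column personal_x3 = t['personal'] * 3:
purpose  auto  personal  student  personal_x3
grade                                        
A           0       299      457          897
C         762       365      162         1095
sort by auto descending:
purpose  auto  personal  student  personal_x3
grade                                        
C         762       365      162         1095
A           0       299      457          897

897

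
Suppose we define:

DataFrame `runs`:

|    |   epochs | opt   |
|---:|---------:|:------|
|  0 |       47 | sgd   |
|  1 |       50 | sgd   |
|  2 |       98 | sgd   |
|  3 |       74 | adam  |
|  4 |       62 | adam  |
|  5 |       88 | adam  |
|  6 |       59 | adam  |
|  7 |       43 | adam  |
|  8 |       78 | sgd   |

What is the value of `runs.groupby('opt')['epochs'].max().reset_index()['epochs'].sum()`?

group by opt, max of epochs:
opt
adam    88
sgd     98
Name: epochs, dtype: int64
reset_index():
    opt  epochs
0  adam      88
1   sgd      98
sum of column 'epochs' → 186

186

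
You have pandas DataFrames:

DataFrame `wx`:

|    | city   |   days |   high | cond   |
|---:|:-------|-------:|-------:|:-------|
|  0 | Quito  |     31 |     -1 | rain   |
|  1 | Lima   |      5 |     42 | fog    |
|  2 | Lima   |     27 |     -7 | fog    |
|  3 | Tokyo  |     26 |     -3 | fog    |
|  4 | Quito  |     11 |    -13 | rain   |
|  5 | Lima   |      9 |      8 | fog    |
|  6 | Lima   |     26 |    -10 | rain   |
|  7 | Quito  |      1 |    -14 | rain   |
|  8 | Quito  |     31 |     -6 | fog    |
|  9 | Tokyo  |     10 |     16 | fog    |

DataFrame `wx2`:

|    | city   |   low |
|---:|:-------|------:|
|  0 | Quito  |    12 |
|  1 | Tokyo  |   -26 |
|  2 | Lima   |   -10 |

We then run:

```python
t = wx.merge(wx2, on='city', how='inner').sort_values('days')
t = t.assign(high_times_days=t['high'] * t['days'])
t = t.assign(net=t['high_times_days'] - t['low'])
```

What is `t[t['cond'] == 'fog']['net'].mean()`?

9.83333333333

merge on 'city' (how='inner') → 10 rows:
    city  days  high  cond  low
0  Quito    31    -1  rain   12
1   Lima     5    42   fog  -10
2   Lima    27    -7   fog  -10
3  Tokyo    26    -3   fog  -26
4  Quito    11   -13  rain   12
5   Lima     9     8   fog  -10
6   Lima    26   -10  rain  -10
7  Quito     1   -14  rain   12
8  Quito    31    -6   fog   12
9  Tokyo    10    16   fog  -26
sort by days:
    city  days  high  cond  low
7  Quito     1   -14  rain   12
1   Lima     5    42   fog  -10
5   Lima     9     8   fog  -10
9  Tokyo    10    16   fog  -26
4  Quito    11   -13  rain   12
3  Tokyo    26    -3   fog  -26
6   Lima    26   -10  rain  -10
2   Lima    27    -7   fog  -10
0  Quito    31    -1  rain   12
8  Quito    31    -6   fog   12
add column high_times_days = t['high'] * t['days']:
    city  days  high  cond  low  high_times_days
7  Quito     1   -14  rain   12              -14
1   Lima     5    42   fog  -10              210
5   Lima     9     8   fog  -10               72
9  Tokyo    10    16   fog  -26              160
4  Quito    11   -13  rain   12             -143
3  Tokyo    26    -3   fog  -26              -78
6   Lima    26   -10  rain  -10             -260
2   Lima    27    -7   fog  -10             -189
0  Quito    31    -1  rain   12              -31
8  Quito    31    -6   fog   12             -186
add column net = t['high_times_days'] - t['low']:
    city  days  high  cond  low  high_times_days  net
7  Quito     1   -14  rain   12              -14  -26
1   Lima     5    42   fog  -10              210  220
5   Lima     9     8   fog  -10               72   82
9  Tokyo    10    16   fog  -26              160  186
4  Quito    11   -13  rain   12             -143 -155
3  Tokyo    26    -3   fog  -26              -78  -52
6   Lima    26   -10  rain  -10             -260 -250
2   Lima    27    -7   fog  -10             -189 -179
0  Quito    31    -1  rain   12              -31  -43
8  Quito    31    -6   fog   12             -186 -198
filter rows where cond == 'fog':
    city  days  high cond  low  high_times_days  net
1   Lima     5    42  fog  -10              210  220
5   Lima     9     8  fog  -10               72   82
9  Tokyo    10    16  fog  -26              160  186
3  Tokyo    26    -3  fog  -26              -78  -52
2   Lima    27    -7  fog  -10             -189 -179
8  Quito    31    -6  fog   12             -186 -198
mean of column 'net' → 9.83333333333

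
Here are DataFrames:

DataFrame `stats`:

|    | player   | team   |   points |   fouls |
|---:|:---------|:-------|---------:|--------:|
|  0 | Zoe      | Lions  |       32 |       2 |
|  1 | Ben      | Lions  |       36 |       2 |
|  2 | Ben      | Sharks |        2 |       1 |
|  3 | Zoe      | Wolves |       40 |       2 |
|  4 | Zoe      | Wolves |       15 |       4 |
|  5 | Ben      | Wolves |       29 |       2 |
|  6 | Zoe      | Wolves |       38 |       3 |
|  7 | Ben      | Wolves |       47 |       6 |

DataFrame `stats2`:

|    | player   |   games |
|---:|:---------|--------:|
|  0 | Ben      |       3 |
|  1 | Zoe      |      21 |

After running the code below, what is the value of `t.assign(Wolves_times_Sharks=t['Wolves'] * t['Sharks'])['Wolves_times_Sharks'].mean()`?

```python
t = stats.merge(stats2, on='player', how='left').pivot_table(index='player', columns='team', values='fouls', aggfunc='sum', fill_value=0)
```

merge on 'player' (how='left') → 8 rows:
  player    team  points  fouls  games
0    Zoe   Lions      32      2     21
1    Ben   Lions      36      2      3
2    Ben  Sharks       2      1      3
3    Zoe  Wolves      40      2     21
4    Zoe  Wolves      15      4     21
5    Ben  Wolves      29      2      3
6    Zoe  Wolves      38      3     21
7    Ben  Wolves      47      6      3
pivot: rows=player, cols=team, sum(fouls):
team    Lions  Sharks  Wolves
player                       
Ben         2       1       8
Zoe         2       0       9
add column Wolves_times_Sharks = t['Wolves'] * t['Sharks']:
team    Lions  Sharks  Wolves  Wolves_times_Sharks
player                                            
Ben         2       1       8                    8
Zoe         2       0       9                    0

4.0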